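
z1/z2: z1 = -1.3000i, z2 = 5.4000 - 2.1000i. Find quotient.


Conjugate of z2 = 5.4000 + 2.1000i
Numerator: (-1.3000i)(5.4000 + 2.1000i) = 2.7300 - 7.0200i
Denominator: 5.4^2 + (-2.1)^2 = 33.57
Result = (2.7300 - 7.0200i)/33.57

0.0813 - 0.2091i


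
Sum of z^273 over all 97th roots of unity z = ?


The roots are w_k = w^k with w = e^(2*pi*i/97), and (w^k)^273 = (w^273)^k.
So S = 1 + u + u^2 + ... + u^(96) with u = w^273.
273 = 2*97 + 79, so 273 is not a multiple of 97: u = (w^97)^2 * w^79 = w^79 ≠ 1 (w is a primitive 97th root), while u^97 = (w^97)^273 = 1.
Geometric series: S = (1 - u^97)/(1 - u) = (1 - 1)/(1 - u) = 0

S = 0


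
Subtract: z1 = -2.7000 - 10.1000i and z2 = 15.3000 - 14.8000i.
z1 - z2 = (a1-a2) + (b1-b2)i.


Real: -2.7 - 15.3 = -18
Imag: -10.1 + 14.8 = 4.7

-18.0000 + 4.7000i


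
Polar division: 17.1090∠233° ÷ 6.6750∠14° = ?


r = 17.1090 / 6.6750 = 2.5631
theta = 233° - 14° = 219° = 219° (mod 360)

2.5631 cis(219°)


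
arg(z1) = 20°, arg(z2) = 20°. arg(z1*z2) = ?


arg(z1*z2) = 20° + 20° = 40°
Normalized to (-180°, 180°]: 40°

40°


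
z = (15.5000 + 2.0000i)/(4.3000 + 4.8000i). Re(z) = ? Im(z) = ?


Multiply by conjugate: (15.5000 + 2.0000i)(4.3000 - 4.8000i) / (4.3^2 + 4.8^2)
Numerator real = 15.5*4.3 + 2*4.8 = 76.25
Numerator imag = 2*4.3 - 15.5*4.8 = -65.8
Denominator = 41.53
Re(z) = 76.25/41.53 = 1.8360
Im(z) = -65.8/41.53 = -1.5844

Re(z) = 1.8360, Im(z) = -1.5844


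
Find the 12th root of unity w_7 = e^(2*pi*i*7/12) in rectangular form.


Angle = 360*7/12 = 210°
a = cos(210°) = -0.8660
b = sin(210°) = -0.5000

-0.8660 - 0.5000i


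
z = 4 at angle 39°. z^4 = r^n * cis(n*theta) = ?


r^4 = 4^4 = 256
n*theta = 4*39° = 156° = 156° (mod 360)
a = 256*cos(156°) = -233.8676
b = 256*sin(156°) = 104.1246

256 cis(156°) = -233.8676 + 104.1246i


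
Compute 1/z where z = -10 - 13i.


|z|^2 = 100+169 = 269
1/z = (-10 + 13i)/269

1/z = -0.0372 + 0.0483i


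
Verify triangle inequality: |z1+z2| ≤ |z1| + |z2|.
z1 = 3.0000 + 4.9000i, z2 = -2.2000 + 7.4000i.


|z1| = sqrt(3^2 + 4.9^2) = sqrt(33.01) = 5.7454
|z2| = sqrt((-2.2)^2 + 7.4^2) = sqrt(59.6) = 7.7201
z1+z2 = 0.8000 + 12.3000i
|z1+z2| = sqrt(151.93) = 12.3260
|z1|+|z2| = 5.7454 + 7.7201 = 13.4655

|z1+z2| = 12.3260 ≤ |z1|+|z2| = 13.4655 (verified)


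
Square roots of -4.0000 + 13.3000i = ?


|z| = sqrt(16+176.89) = 13.8885
sqrt((|z|+a)/2) = sqrt((13.8885+(-4))/2) = sqrt(4.9442) = 2.2236
sqrt((|z|-a)/2) = sqrt((13.8885-(-4))/2) = sqrt(8.9442) = 2.9907

±(2.2236 + 2.9907i) i.e. 2.2236 + 2.9907i and -2.2236 - 2.9907i


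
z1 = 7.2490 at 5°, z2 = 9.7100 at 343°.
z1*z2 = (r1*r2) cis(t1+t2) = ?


r = 7.2490 * 9.7100 = 70.3878
theta = 5° + 343° = 348° = 348° (mod 360)

70.3878 cis(348°)


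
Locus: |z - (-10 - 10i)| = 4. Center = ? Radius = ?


|z - z0| = r is a circle with center z0 and radius r.
Center = (-10, -10), radius = 4

Circle with center (-10, -10) and radius 4


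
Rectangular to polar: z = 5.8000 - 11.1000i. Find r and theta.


r = sqrt(33.64+123.21) = sqrt(156.85) = 12.5240
theta = atan2(-11.1, 5.8) = -62.4119 degrees

r = 12.5240, theta = -62.4119 degrees


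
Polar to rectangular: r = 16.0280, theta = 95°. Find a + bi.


a = 16.0280*cos(95°) = 16.0280*(-0.087156) = -1.3969
b = 16.0280*sin(95°) = 16.0280*0.996195 = 15.9670

-1.3969 + 15.9670i


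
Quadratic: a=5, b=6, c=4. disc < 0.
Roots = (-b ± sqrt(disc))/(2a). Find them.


disc = 6^2 - 4*5*4 = 36 - 80 = -44
sqrt(|disc|) = sqrt(44) = 6.6332
Real part = -6/(2*5) = -0.6000
Imag part = 6.6332/(2*5) = 0.6633

-0.6000 ± 0.6633i


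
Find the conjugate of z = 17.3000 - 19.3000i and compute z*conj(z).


z_bar = 17.3000 + 19.3000i
z*z_bar = 17.3^2 + (-19.3)^2 = 299.29 + 372.49 = 671.78

z_bar = 17.3000 + 19.3000i, z*z_bar = 671.78


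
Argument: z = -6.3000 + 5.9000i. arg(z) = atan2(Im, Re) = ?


Re = -6.3, Im = 5.9
arg = atan2(5.9, -6.3) = 136.8779 degrees

arg(z) = 136.8779 degrees


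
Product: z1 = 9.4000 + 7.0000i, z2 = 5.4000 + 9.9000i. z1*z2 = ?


Real = 9.4*5.4 - 7*9.9 = 50.76 - 69.3 = -18.54
Imag = 9.4*9.9 + 5.4*7 = 93.06 + 37.8 = 130.86

-18.5400 + 130.8600i


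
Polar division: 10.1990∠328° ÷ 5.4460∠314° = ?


r = 10.1990 / 5.4460 = 1.8728
theta = 328° - 314° = 14° = 14° (mod 360)

1.8728 cis(14°)


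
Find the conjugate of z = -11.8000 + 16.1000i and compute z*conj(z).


z_bar = -11.8000 - 16.1000i
z*z_bar = (-11.8)^2 + 16.1^2 = 139.24 + 259.21 = 398.45

z_bar = -11.8000 - 16.1000i, z*z_bar = 398.45


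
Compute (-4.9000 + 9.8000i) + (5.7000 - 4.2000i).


Real: -4.9 + 5.7 = 0.8
Imag: 9.8 - 4.2 = 5.6

0.8000 + 5.6000i


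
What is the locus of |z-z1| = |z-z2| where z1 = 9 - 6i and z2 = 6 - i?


Equal distances means the locus is the perpendicular bisector of z1 and z2.
Midpoint = ((9+6)/2, (-6+(-1))/2) = (7.5000, -3.5000)

Perpendicular bisector through (7.5000, -3.5000)


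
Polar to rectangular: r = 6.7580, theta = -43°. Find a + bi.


a = 6.7580*cos(-43°) = 6.7580*0.73135 = 4.9425
b = 6.7580*sin(-43°) = 6.7580*(-0.681998) = -4.6089

4.9425 - 4.6089i


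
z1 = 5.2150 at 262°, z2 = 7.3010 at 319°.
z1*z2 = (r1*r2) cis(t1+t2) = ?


r = 5.2150 * 7.3010 = 38.0747
theta = 262° + 319° = 581° = 221° (mod 360)

38.0747 cis(221°)


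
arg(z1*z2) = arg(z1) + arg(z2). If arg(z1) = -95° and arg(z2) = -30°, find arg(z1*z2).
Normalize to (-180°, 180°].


arg(z1*z2) = -95° - 30° = -125°
Normalized to (-180°, 180°]: -125°

-125°


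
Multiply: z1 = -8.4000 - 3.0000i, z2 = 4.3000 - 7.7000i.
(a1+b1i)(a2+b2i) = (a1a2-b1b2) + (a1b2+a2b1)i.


Real = -8.4*4.3 - (-3)*(-7.7) = -36.12 - 23.1 = -59.22
Imag = -8.4*(-7.7) + 4.3*(-3) = 64.68 - (12.9) = 51.78

-59.2200 + 51.7800i


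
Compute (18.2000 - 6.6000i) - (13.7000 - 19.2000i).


Real: 18.2 - 13.7 = 4.5
Imag: -6.6 + 19.2 = 12.6

4.5000 + 12.6000i


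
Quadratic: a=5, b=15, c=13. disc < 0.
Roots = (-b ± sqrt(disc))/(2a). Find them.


disc = 15^2 - 4*5*13 = 225 - 260 = -35
sqrt(|disc|) = sqrt(35) = 5.9161
Real part = -15/(2*5) = -1.5000
Imag part = 5.9161/(2*5) = 0.5916

-1.5000 ± 0.5916i


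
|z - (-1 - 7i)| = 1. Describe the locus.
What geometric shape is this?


|z - z0| = r is a circle with center z0 and radius r.
Center = (-1, -7), radius = 1

Circle with center (-1, -7) and radius 1


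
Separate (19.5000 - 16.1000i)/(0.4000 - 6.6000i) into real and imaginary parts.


Multiply by conjugate: (19.5000 - 16.1000i)(0.4000 + 6.6000i) / (0.4^2 + (-6.6)^2)
Numerator real = 19.5*0.4 - (16.1)*(-6.6) = 114.06
Numerator imag = -16.1*0.4 - 19.5*(-6.6) = 122.26
Denominator = 43.72
Re(z) = 114.06/43.72 = 2.6089
Im(z) = 122.26/43.72 = 2.7964

Re(z) = 2.6089, Im(z) = 2.7964


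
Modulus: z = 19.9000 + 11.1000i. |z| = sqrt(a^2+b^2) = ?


|z| = sqrt(19.9^2 + 11.1^2) = sqrt(396.01 + 123.21) = sqrt(519.22) = 22.7864

|z| = 22.7864


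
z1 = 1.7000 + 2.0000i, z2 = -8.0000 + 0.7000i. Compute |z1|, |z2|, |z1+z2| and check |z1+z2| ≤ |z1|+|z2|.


|z1| = sqrt(1.7^2 + 2^2) = sqrt(6.89) = 2.6249
|z2| = sqrt((-8)^2 + 0.7^2) = sqrt(64.49) = 8.0306
z1+z2 = -6.3000 + 2.7000i
|z1+z2| = sqrt(46.98) = 6.8542
|z1|+|z2| = 2.6249 + 8.0306 = 10.6555

|z1+z2| = 6.8542 ≤ |z1|+|z2| = 10.6555 (verified)


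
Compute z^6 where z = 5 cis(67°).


r^6 = 5^6 = 15625
n*theta = 6*67° = 402° = 42° (mod 360)
a = 15625*cos(42°) = 11611.6379
b = 15625*sin(42°) = 10455.1657

15625 cis(42°) = 11611.6379 + 10455.1657i


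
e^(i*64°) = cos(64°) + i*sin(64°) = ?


cos(64°) = 0.4384
sin(64°) = 0.8988

e^(i*64°) = 0.4384 + 0.8988i


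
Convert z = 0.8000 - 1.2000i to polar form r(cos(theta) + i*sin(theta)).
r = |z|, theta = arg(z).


r = sqrt(0.64+1.44) = sqrt(2.08) = 1.4422
theta = atan2(-1.2, 0.8) = -56.3099 degrees

r = 1.4422, theta = -56.3099 degrees


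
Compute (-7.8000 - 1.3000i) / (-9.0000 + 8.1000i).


Conjugate of z2 = -9.0000 - 8.1000i
Numerator: (-7.8000 - 1.3000i)(-9.0000 - 8.1000i) = 59.6700 + 74.8800i
Denominator: (-9)^2 + 8.1^2 = 146.61
Result = (59.6700 + 74.8800i)/146.61

0.4070 + 0.5107i


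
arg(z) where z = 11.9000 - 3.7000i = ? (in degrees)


Re = 11.9, Im = -3.7
arg = atan2(-3.7, 11.9) = -17.2717 degrees

arg(z) = -17.2717 degrees


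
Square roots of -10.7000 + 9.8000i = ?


|z| = sqrt(114.49+96.04) = 14.5097
sqrt((|z|+a)/2) = sqrt((14.5097+(-10.7))/2) = sqrt(1.9048) = 1.3802
sqrt((|z|-a)/2) = sqrt((14.5097-(-10.7))/2) = sqrt(12.6048) = 3.5503

±(1.3802 + 3.5503i) i.e. 1.3802 + 3.5503i and -1.3802 - 3.5503i


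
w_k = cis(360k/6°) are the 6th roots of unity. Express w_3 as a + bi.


Angle = 360*3/6 = 180°
a = cos(180°) = -1.0000
b = sin(180°) = 0

-1.0000 + 0i


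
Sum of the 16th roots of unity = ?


The sum of all 16th roots of unity is 0.
Geometric series: (1 - w^16)/(1 - w) = (1-1)/(1-w) = 0 since w^16 = 1, w ≠ 1.
Alternatively: coefficient of z^15 in z^16 - 1 is 0.

0


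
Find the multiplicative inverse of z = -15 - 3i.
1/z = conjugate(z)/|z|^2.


|z|^2 = 225+9 = 234
1/z = (-15 + 3i)/234

1/z = -0.0641 + 0.0128i


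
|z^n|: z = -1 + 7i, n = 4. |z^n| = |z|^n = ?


|z| = sqrt(1+49) = sqrt(50) = 7.0711
|z^4| = |z|^4 = (sqrt(50))^4 = 50^2 = 2500

|z^4| = 2500


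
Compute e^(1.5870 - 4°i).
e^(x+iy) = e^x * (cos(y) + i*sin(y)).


e^1.5870 = 4.8891
cos(-4°) = 0.99756
sin(-4°) = -0.069756
Real = 4.8891*0.99756 = 4.8772
Imag = 4.8891*(-0.069756) = -0.3410

4.8772 - 0.3410i


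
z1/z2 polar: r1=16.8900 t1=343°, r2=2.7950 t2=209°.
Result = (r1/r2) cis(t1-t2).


r = 16.8900 / 2.7950 = 6.0429
theta = 343° - 209° = 134° = 134° (mod 360)

6.0429 cis(134°)


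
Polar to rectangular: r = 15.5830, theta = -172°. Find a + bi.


a = 15.5830*cos(-172°) = 15.5830*(-0.990268) = -15.4313
b = 15.5830*sin(-172°) = 15.5830*(-0.13917) = -2.1687

-15.4313 - 2.1687i


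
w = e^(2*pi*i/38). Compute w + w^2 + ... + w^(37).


With w = e^(2*pi*i/38), all 38 of the 38th roots of unity w^0 = 1, w, ..., w^(37) sum to 0: 1 + w + ... + w^(37) = (1 - w^38)/(1 - w) = 0 since w^38 = 1, w ≠ 1.
Removing the root 1: w + w^2 + ... + w^(37) = 0 - 1 = -1

Sum = -1


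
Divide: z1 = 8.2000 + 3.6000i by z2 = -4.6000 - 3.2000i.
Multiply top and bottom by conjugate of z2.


Conjugate of z2 = -4.6000 + 3.2000i
Numerator: (8.2000 + 3.6000i)(-4.6000 + 3.2000i) = -49.2400 + 9.6800i
Denominator: (-4.6)^2 + (-3.2)^2 = 31.4
Result = (-49.2400 + 9.6800i)/31.4

-1.5682 + 0.3083i


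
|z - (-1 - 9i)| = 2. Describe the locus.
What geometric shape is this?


|z - z0| = r is a circle with center z0 and radius r.
Center = (-1, -9), radius = 2

Circle with center (-1, -9) and radius 2


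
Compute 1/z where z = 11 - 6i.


|z|^2 = 121+36 = 157
1/z = (11 + 6i)/157

1/z = 0.0701 + 0.0382i


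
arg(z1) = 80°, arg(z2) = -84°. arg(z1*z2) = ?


arg(z1*z2) = 80° - 84° = -4°
Normalized to (-180°, 180°]: -4°

-4°


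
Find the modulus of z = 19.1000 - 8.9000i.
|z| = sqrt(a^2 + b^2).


|z| = sqrt(19.1^2 + (-8.9)^2) = sqrt(364.81 + 79.21) = sqrt(444.02) = 21.0718

|z| = 21.0718


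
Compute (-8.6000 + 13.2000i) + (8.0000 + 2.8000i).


Real: -8.6 + 8 = -0.6
Imag: 13.2 + 2.8 = 16

-0.6000 + 16.0000i


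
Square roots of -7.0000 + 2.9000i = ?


|z| = sqrt(49+8.41) = 7.5769
sqrt((|z|+a)/2) = sqrt((7.5769+(-7))/2) = sqrt(0.2885) = 0.5371
sqrt((|z|-a)/2) = sqrt((7.5769-(-7))/2) = sqrt(7.2885) = 2.6997

±(0.5371 + 2.6997i) i.e. 0.5371 + 2.6997i and -0.5371 - 2.6997i


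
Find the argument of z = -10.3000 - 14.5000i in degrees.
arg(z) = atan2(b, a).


Re = -10.3, Im = -14.5
arg = atan2(-14.5, -10.3) = -125.3879 degrees

arg(z) = -125.3879 degrees


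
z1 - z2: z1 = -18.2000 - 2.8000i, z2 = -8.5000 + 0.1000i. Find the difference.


Real: -18.2 + 8.5 = -9.7
Imag: -2.8 - 0.1 = -2.9

-9.7000 - 2.9000i


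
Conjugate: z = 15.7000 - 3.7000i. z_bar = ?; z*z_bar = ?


z_bar = 15.7000 + 3.7000i
z*z_bar = 15.7^2 + (-3.7)^2 = 246.49 + 13.69 = 260.18

z_bar = 15.7000 + 3.7000i, z*z_bar = 260.18


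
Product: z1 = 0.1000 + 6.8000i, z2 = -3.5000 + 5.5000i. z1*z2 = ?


Real = 0.1*(-3.5) - 6.8*5.5 = -0.35 - 37.4 = -37.75
Imag = 0.1*5.5 - (3.5)*6.8 = 0.55 - (23.8) = -23.25

-37.7500 - 23.2500i


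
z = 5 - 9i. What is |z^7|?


|z| = sqrt(25+81) = sqrt(106) = 10.2956
|z^7| = |z|^7 = (sqrt(106))^7 = 106^3 * sqrt(106) = 1191016*sqrt(106)

|z^7| = 1191016*sqrt(106) ≈ 12262260.2280


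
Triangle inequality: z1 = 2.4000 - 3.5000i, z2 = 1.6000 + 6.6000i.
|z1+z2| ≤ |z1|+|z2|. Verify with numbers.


|z1| = sqrt(2.4^2 + (-3.5)^2) = sqrt(18.01) = 4.2438
|z2| = sqrt(1.6^2 + 6.6^2) = sqrt(46.12) = 6.7912
z1+z2 = 4.0000 + 3.1000i
|z1+z2| = sqrt(25.61) = 5.0606
|z1|+|z2| = 4.2438 + 6.7912 = 11.0350

|z1+z2| = 5.0606 ≤ |z1|+|z2| = 11.0350 (verified)


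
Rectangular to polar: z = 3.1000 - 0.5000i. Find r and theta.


r = sqrt(9.61+0.25) = sqrt(9.86) = 3.1401
theta = atan2(-0.5, 3.1) = -9.1623 degrees

r = 3.1401, theta = -9.1623 degrees


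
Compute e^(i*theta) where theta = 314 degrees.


cos(314°) = 0.6947
sin(314°) = -0.7193

e^(i*314°) = 0.6947 - 0.7193i


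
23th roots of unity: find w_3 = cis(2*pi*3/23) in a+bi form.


Angle = 360*3/23 = 46.9565°
a = cos(46.9565°) = 0.6826
b = sin(46.9565°) = 0.7308

0.6826 + 0.7308i


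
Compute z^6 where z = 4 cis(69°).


r^6 = 4^6 = 4096
n*theta = 6*69° = 414° = 54° (mod 360)
a = 4096*cos(54°) = 2407.5684
b = 4096*sin(54°) = 3313.7336

4096 cis(54°) = 2407.5684 + 3313.7336i


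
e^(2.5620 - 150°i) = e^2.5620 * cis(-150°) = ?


e^2.5620 = 12.9617
cos(-150°) = -0.86603
sin(-150°) = -0.5
Real = 12.9617*(-0.86603) = -11.2252
Imag = 12.9617*(-0.5) = -6.4809

-11.2252 - 6.4809i


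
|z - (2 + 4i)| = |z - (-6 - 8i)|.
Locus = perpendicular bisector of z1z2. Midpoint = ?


Equal distances means the locus is the perpendicular bisector of z1 and z2.
Midpoint = ((2+(-6))/2, (4+(-8))/2) = (-2.0000, -2.0000)

Perpendicular bisector through (-2.0000, -2.0000)


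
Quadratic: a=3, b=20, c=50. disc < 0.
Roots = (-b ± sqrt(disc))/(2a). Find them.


disc = 20^2 - 4*3*50 = 400 - 600 = -200
sqrt(|disc|) = sqrt(200) = 14.1421
Real part = -20/(2*3) = -3.3333
Imag part = 14.1421/(2*3) = 2.3570

-3.3333 ± 2.3570i


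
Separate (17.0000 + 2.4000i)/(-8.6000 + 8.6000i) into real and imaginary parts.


Multiply by conjugate: (17.0000 + 2.4000i)(-8.6000 - 8.6000i) / ((-8.6)^2 + 8.6^2)
Numerator real = 17*(-8.6) + 2.4*8.6 = -125.56
Numerator imag = 2.4*(-8.6) - 17*8.6 = -166.84
Denominator = 147.92
Re(z) = -125.56/147.92 = -0.8488
Im(z) = -166.84/147.92 = -1.1279

Re(z) = -0.8488, Im(z) = -1.1279


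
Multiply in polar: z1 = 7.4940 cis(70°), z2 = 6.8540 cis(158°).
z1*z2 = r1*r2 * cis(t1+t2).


r = 7.4940 * 6.8540 = 51.3639
theta = 70° + 158° = 228° = 228° (mod 360)

51.3639 cis(228°)


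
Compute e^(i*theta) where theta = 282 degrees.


cos(282°) = 0.2079
sin(282°) = -0.9781

e^(i*282°) = 0.2079 - 0.9781i


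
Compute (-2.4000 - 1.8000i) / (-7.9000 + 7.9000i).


Conjugate of z2 = -7.9000 - 7.9000i
Numerator: (-2.4000 - 1.8000i)(-7.9000 - 7.9000i) = 4.7400 + 33.1800i
Denominator: (-7.9)^2 + 7.9^2 = 124.82
Result = (4.7400 + 33.1800i)/124.82

0.0380 + 0.2658i


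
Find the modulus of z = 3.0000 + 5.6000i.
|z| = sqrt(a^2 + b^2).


|z| = sqrt(3^2 + 5.6^2) = sqrt(9 + 31.36) = sqrt(40.36) = 6.3530

|z| = 6.3530


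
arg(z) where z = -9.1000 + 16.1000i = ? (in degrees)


Re = -9.1, Im = 16.1
arg = atan2(16.1, -9.1) = 119.4759 degrees

arg(z) = 119.4759 degrees


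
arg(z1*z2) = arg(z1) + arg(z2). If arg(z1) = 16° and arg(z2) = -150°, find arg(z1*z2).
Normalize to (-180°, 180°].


arg(z1*z2) = 16° - 150° = -134°
Normalized to (-180°, 180°]: -134°

-134°


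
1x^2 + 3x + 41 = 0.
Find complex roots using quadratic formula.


disc = 3^2 - 4*1*41 = 9 - 164 = -155
sqrt(|disc|) = sqrt(155) = 12.4499
Real part = -3/(2*1) = -1.5000
Imag part = 12.4499/(2*1) = 6.2249

-1.5000 ± 6.2249i


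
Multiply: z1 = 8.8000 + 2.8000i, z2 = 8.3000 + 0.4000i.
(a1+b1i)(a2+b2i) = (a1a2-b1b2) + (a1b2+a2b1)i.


Real = 8.8*8.3 - 2.8*0.4 = 73.04 - 1.12 = 71.92
Imag = 8.8*0.4 + 8.3*2.8 = 3.52 + 23.24 = 26.76

71.9200 + 26.7600i


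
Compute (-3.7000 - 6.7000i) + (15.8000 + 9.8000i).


Real: -3.7 + 15.8 = 12.1
Imag: -6.7 + 9.8 = 3.1

12.1000 + 3.1000i


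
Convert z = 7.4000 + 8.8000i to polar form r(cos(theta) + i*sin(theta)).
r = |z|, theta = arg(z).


r = sqrt(54.76+77.44) = sqrt(132.2) = 11.4978
theta = atan2(8.8, 7.4) = 49.9392 degrees

r = 11.4978, theta = 49.9392 degrees


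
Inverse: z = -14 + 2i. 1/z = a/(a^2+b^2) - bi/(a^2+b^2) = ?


|z|^2 = 196+4 = 200
1/z = (-14 - 2i)/200

1/z = -0.0700 - 0.0100i


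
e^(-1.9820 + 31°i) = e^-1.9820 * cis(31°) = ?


e^-1.9820 = 0.1378
cos(31°) = 0.8572
sin(31°) = 0.515
Real = 0.1378*0.8572 = 0.1181
Imag = 0.1378*0.515 = 0.0710

0.1181 + 0.0710i


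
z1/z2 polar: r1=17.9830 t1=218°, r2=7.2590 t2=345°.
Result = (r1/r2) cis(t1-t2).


r = 17.9830 / 7.2590 = 2.4773
theta = 218° - 345° = -127° = 233° (mod 360)

2.4773 cis(233°)


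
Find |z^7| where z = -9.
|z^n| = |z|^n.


|z| = sqrt(81+0) = sqrt(81) = 9
|z^7| = |z|^7 = 9^7 = 4782969

|z^7| = 4782969


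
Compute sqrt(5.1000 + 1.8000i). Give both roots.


|z| = sqrt(26.01+3.24) = 5.4083
sqrt((|z|+a)/2) = sqrt((5.4083+5.1)/2) = sqrt(5.2542) = 2.2922
sqrt((|z|-a)/2) = sqrt((5.4083-5.1)/2) = sqrt(0.1542) = 0.3926

±(2.2922 + 0.3926i) i.e. 2.2922 + 0.3926i and -2.2922 - 0.3926i


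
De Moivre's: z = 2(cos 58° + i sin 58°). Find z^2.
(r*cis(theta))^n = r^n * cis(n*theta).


r^2 = 2^2 = 4
n*theta = 2*58° = 116° = 116° (mod 360)
a = 4*cos(116°) = -1.7535
b = 4*sin(116°) = 3.5952

4 cis(116°) = -1.7535 + 3.5952i


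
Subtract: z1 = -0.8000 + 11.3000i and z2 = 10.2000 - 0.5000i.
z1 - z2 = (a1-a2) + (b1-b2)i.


Real: -0.8 - 10.2 = -11
Imag: 11.3 + 0.5 = 11.8

-11.0000 + 11.8000i


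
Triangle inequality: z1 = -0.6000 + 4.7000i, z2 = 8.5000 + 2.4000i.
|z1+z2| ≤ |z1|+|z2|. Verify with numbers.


|z1| = sqrt((-0.6)^2 + 4.7^2) = sqrt(22.45) = 4.7381
|z2| = sqrt(8.5^2 + 2.4^2) = sqrt(78.01) = 8.8323
z1+z2 = 7.9000 + 7.1000i
|z1+z2| = sqrt(112.82) = 10.6217
|z1|+|z2| = 4.7381 + 8.8323 = 13.5704

|z1+z2| = 10.6217 ≤ |z1|+|z2| = 13.5704 (verified)


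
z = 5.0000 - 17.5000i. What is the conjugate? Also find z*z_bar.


z_bar = 5.0000 + 17.5000i
z*z_bar = 5^2 + (-17.5)^2 = 25 + 306.25 = 331.25

z_bar = 5.0000 + 17.5000i, z*z_bar = 331.25


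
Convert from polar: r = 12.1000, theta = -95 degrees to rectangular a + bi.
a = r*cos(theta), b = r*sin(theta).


a = 12.1000*cos(-95°) = 12.1000*(-0.08716) = -1.0546
b = 12.1000*sin(-95°) = 12.1000*(-0.9962) = -12.0540

-1.0546 - 12.0540i


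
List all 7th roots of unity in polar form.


The 7th roots of unity are cis(360k/7°) for k=0..6
Angle step = 360/7 = 51.4286°
Primitive root: cis(51.4286°)
Primitive root = 0.6235 + 0.7818i

7 roots at angles: 0°, 51.4286°, 102.8571°, 154.2857°, 205.7143°, 257.1429°, 308.5714°


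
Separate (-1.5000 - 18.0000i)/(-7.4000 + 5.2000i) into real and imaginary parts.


Multiply by conjugate: (-1.5000 - 18.0000i)(-7.4000 - 5.2000i) / ((-7.4)^2 + 5.2^2)
Numerator real = -1.5*(-7.4) - (18)*5.2 = -82.5
Numerator imag = -18*(-7.4) - (-1.5)*5.2 = 141
Denominator = 81.8
Re(z) = -82.5/81.8 = -1.0086
Im(z) = 141/81.8 = 1.7237

Re(z) = -1.0086, Im(z) = 1.7237


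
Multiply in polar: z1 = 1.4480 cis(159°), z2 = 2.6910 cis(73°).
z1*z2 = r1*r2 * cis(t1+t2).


r = 1.4480 * 2.6910 = 3.8966
theta = 159° + 73° = 232° = 232° (mod 360)

3.8966 cis(232°)


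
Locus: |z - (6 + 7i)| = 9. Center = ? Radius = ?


|z - z0| = r is a circle with center z0 and radius r.
Center = (6, 7), radius = 9

Circle with center (6, 7) and radius 9


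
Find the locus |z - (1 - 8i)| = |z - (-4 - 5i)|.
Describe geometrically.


Equal distances means the locus is the perpendicular bisector of z1 and z2.
Midpoint = ((1+(-4))/2, (-8+(-5))/2) = (-1.5000, -6.5000)

Perpendicular bisector through (-1.5000, -6.5000)


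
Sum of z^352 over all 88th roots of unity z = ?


The roots are w_k = w^k with w = e^(2*pi*i/88), and (w^k)^352 = (w^352)^k.
So S = 1 + u + u^2 + ... + u^(87) with u = w^352.
352 = 4*88 + 0, so 352 is a multiple of 88 and u = (w^88)^4 = 1.
Every one of the 88 terms equals 1: S = 88

S = 88


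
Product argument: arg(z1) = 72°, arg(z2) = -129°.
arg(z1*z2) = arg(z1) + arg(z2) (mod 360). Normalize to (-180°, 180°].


arg(z1*z2) = 72° - 129° = -57°
Normalized to (-180°, 180°]: -57°

-57°


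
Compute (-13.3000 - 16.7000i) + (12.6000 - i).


Real: -13.3 + 12.6 = -0.7
Imag: -16.7 - 1 = -17.7

-0.7000 - 17.7000i


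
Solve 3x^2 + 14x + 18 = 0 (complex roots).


disc = 14^2 - 4*3*18 = 196 - 216 = -20
sqrt(|disc|) = sqrt(20) = 4.4721
Real part = -14/(2*3) = -2.3333
Imag part = 4.4721/(2*3) = 0.7454

-2.3333 ± 0.7454i


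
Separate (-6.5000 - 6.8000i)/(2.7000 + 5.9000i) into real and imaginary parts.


Multiply by conjugate: (-6.5000 - 6.8000i)(2.7000 - 5.9000i) / (2.7^2 + 5.9^2)
Numerator real = -6.5*2.7 - (6.8)*5.9 = -57.67
Numerator imag = -6.8*2.7 - (-6.5)*5.9 = 19.99
Denominator = 42.1
Re(z) = -57.67/42.1 = -1.3698
Im(z) = 19.99/42.1 = 0.4748

Re(z) = -1.3698, Im(z) = 0.4748


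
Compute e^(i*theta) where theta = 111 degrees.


cos(111°) = -0.3584
sin(111°) = 0.9336

e^(i*111°) = -0.3584 + 0.9336i


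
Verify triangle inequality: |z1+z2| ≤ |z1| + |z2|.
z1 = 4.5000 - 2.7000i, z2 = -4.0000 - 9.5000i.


|z1| = sqrt(4.5^2 + (-2.7)^2) = sqrt(27.54) = 5.2479
|z2| = sqrt((-4)^2 + (-9.5)^2) = sqrt(106.25) = 10.3078
z1+z2 = 0.5000 - 12.2000i
|z1+z2| = sqrt(149.09) = 12.2102
|z1|+|z2| = 5.2479 + 10.3078 = 15.5557

|z1+z2| = 12.2102 ≤ |z1|+|z2| = 15.5557 (verified)


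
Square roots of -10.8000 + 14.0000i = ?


|z| = sqrt(116.64+196) = 17.6816
sqrt((|z|+a)/2) = sqrt((17.6816+(-10.8))/2) = sqrt(3.4408) = 1.8549
sqrt((|z|-a)/2) = sqrt((17.6816-(-10.8))/2) = sqrt(14.2408) = 3.7737

±(1.8549 + 3.7737i) i.e. 1.8549 + 3.7737i and -1.8549 - 3.7737i


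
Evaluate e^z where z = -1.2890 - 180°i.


e^-1.2890 = 0.2755
cos(-180°) = -1
sin(-180°) = 0
Real = 0.2755*(-1) = -0.2755
Imag = 0.2755*0 = 0

-0.2755 + 0i


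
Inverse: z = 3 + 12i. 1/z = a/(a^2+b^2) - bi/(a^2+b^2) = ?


|z|^2 = 9+144 = 153
1/z = (3 - 12i)/153

1/z = 0.0196 - 0.0784i


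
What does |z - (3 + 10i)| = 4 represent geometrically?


|z - z0| = r is a circle with center z0 and radius r.
Center = (3, 10), radius = 4

Circle with center (3, 10) and radius 4


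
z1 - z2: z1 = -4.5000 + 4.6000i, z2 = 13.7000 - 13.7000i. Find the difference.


Real: -4.5 - 13.7 = -18.2
Imag: 4.6 + 13.7 = 18.3

-18.2000 + 18.3000i


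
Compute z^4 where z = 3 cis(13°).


r^4 = 3^4 = 81
n*theta = 4*13° = 52° = 52° (mod 360)
a = 81*cos(52°) = 49.8686
b = 81*sin(52°) = 63.8289

81 cis(52°) = 49.8686 + 63.8289i


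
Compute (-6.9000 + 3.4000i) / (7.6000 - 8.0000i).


Conjugate of z2 = 7.6000 + 8.0000i
Numerator: (-6.9000 + 3.4000i)(7.6000 + 8.0000i) = -79.6400 - 29.3600i
Denominator: 7.6^2 + (-8)^2 = 121.76
Result = (-79.6400 - 29.3600i)/121.76

-0.6541 - 0.2411i


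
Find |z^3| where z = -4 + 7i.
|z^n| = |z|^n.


|z| = sqrt(16+49) = sqrt(65) = 8.0623
|z^3| = |z|^3 = (sqrt(65))^3 = 65*sqrt(65)

|z^3| = 65*sqrt(65) ≈ 524.0468


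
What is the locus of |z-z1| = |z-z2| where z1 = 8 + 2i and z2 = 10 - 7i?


Equal distances means the locus is the perpendicular bisector of z1 and z2.
Midpoint = ((8+10)/2, (2+(-7))/2) = (9.0000, -2.5000)

Perpendicular bisector through (9.0000, -2.5000)


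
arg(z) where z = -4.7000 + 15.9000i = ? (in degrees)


Re = -4.7, Im = 15.9
arg = atan2(15.9, -4.7) = 106.4675 degrees

arg(z) = 106.4675 degrees


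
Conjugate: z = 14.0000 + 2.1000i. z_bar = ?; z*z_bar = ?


z_bar = 14.0000 - 2.1000i
z*z_bar = 14^2 + 2.1^2 = 196 + 4.41 = 200.41

z_bar = 14.0000 - 2.1000i, z*z_bar = 200.41


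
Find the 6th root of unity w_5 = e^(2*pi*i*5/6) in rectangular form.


Angle = 360*5/6 = 300°
a = cos(300°) = 0.5000
b = sin(300°) = -0.8660

0.5000 - 0.8660i


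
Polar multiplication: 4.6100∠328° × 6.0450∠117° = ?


r = 4.6100 * 6.0450 = 27.8675
theta = 328° + 117° = 445° = 85° (mod 360)

27.8675 cis(85°)


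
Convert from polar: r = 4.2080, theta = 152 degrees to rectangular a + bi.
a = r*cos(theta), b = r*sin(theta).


a = 4.2080*cos(152°) = 4.2080*(-0.882948) = -3.7154
b = 4.2080*sin(152°) = 4.2080*0.46947 = 1.9755

-3.7154 + 1.9755i


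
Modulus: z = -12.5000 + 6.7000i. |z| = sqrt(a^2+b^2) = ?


|z| = sqrt((-12.5)^2 + 6.7^2) = sqrt(156.25 + 44.89) = sqrt(201.14) = 14.1824

|z| = 14.1824


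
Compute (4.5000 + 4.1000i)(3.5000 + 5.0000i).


Real = 4.5*3.5 - 4.1*5 = 15.75 - 20.5 = -4.75
Imag = 4.5*5 + 3.5*4.1 = 22.5 + 14.35 = 36.85

-4.7500 + 36.8500i


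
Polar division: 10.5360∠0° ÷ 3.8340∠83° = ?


r = 10.5360 / 3.8340 = 2.7480
theta = 0° - 83° = -83° = 277° (mod 360)

2.7480 cis(277°)


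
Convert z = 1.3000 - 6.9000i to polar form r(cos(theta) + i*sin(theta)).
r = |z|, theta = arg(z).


r = sqrt(1.69+47.61) = sqrt(49.3) = 7.0214
theta = atan2(-6.9, 1.3) = -79.3302 degrees

r = 7.0214, theta = -79.3302 degrees


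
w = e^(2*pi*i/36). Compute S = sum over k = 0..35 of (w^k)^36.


The roots are w_k = w^k with w = e^(2*pi*i/36), and (w^k)^36 = (w^36)^k.
So S = 1 + u + u^2 + ... + u^(35) with u = w^36.
36 = 1*36 + 0, so 36 is a multiple of 36 and u = (w^36)^1 = 1.
Every one of the 36 terms equals 1: S = 36

S = 36


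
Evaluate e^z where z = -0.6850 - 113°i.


e^-0.6850 = 0.5041
cos(-113°) = -0.3907
sin(-113°) = -0.9205
Real = 0.5041*(-0.3907) = -0.1970
Imag = 0.5041*(-0.9205) = -0.4640

-0.1970 - 0.4640i


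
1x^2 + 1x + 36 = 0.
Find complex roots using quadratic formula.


disc = 1^2 - 4*1*36 = 1 - 144 = -143
sqrt(|disc|) = sqrt(143) = 11.9583
Real part = -1/(2*1) = -0.5000
Imag part = 11.9583/(2*1) = 5.9791

-0.5000 ± 5.9791i


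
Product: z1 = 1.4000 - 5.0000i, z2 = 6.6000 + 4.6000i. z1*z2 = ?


Real = 1.4*6.6 - (-5)*4.6 = 9.24 - (-23) = 32.24
Imag = 1.4*4.6 + 6.6*(-5) = 6.44 - (33) = -26.56

32.2400 - 26.5600i


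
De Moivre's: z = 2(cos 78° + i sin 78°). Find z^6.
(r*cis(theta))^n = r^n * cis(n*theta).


r^6 = 2^6 = 64
n*theta = 6*78° = 468° = 108° (mod 360)
a = 64*cos(108°) = -19.7771
b = 64*sin(108°) = 60.8676

64 cis(108°) = -19.7771 + 60.8676i


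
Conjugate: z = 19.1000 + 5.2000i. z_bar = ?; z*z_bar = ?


z_bar = 19.1000 - 5.2000i
z*z_bar = 19.1^2 + 5.2^2 = 364.81 + 27.04 = 391.85

z_bar = 19.1000 - 5.2000i, z*z_bar = 391.85


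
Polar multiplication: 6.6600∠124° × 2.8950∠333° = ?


r = 6.6600 * 2.8950 = 19.2807
theta = 124° + 333° = 457° = 97° (mod 360)

19.2807 cis(97°)


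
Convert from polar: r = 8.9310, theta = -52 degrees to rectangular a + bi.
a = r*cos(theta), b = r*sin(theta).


a = 8.9310*cos(-52°) = 8.9310*0.61566 = 5.4985
b = 8.9310*sin(-52°) = 8.9310*(-0.78801) = -7.0377

5.4985 - 7.0377i


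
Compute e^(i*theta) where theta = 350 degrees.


cos(350°) = 0.9848
sin(350°) = -0.1736

e^(i*350°) = 0.9848 - 0.1736i


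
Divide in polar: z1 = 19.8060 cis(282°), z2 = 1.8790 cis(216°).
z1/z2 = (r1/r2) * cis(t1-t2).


r = 19.8060 / 1.8790 = 10.5407
theta = 282° - 216° = 66° = 66° (mod 360)

10.5407 cis(66°)


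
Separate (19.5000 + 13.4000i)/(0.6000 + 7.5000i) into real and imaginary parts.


Multiply by conjugate: (19.5000 + 13.4000i)(0.6000 - 7.5000i) / (0.6^2 + 7.5^2)
Numerator real = 19.5*0.6 + 13.4*7.5 = 112.2
Numerator imag = 13.4*0.6 - 19.5*7.5 = -138.21
Denominator = 56.61
Re(z) = 112.2/56.61 = 1.9820
Im(z) = -138.21/56.61 = -2.4414

Re(z) = 1.9820, Im(z) = -2.4414


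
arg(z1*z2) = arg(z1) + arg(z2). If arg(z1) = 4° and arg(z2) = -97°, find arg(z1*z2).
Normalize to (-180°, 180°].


arg(z1*z2) = 4° - 97° = -93°
Normalized to (-180°, 180°]: -93°

-93°


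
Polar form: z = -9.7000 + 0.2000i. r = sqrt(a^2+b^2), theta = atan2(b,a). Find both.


r = sqrt(94.09+0.04) = sqrt(94.13) = 9.7021
theta = atan2(0.2, -9.7) = 178.8188 degrees

r = 9.7021, theta = 178.8188 degrees


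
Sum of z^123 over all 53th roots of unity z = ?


The roots are w_k = w^k with w = e^(2*pi*i/53), and (w^k)^123 = (w^123)^k.
So S = 1 + u + u^2 + ... + u^(52) with u = w^123.
123 = 2*53 + 17, so 123 is not a multiple of 53: u = (w^53)^2 * w^17 = w^17 ≠ 1 (w is a primitive 53th root), while u^53 = (w^53)^123 = 1.
Geometric series: S = (1 - u^53)/(1 - u) = (1 - 1)/(1 - u) = 0

S = 0


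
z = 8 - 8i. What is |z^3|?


|z| = sqrt(64+64) = sqrt(128) = 11.3137
|z^3| = |z|^3 = (sqrt(128))^3 = 128*sqrt(128)

|z^3| = 128*sqrt(128) ≈ 1448.1547


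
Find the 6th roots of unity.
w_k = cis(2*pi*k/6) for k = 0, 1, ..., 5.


The 6th roots of unity are cis(360k/6°) for k=0..5
Angle step = 360/6 = 60°
Primitive root: cis(60°)
Primitive root = 0.5000 + 0.8660i

6 roots at angles: 0°, 60°, 120°, 180°, 240°, 300°


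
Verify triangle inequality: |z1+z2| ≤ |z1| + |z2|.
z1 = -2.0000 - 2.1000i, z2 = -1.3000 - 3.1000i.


|z1| = sqrt((-2)^2 + (-2.1)^2) = sqrt(8.41) = 2.9000
|z2| = sqrt((-1.3)^2 + (-3.1)^2) = sqrt(11.3) = 3.3615
z1+z2 = -3.3000 - 5.2000i
|z1+z2| = sqrt(37.93) = 6.1587
|z1|+|z2| = 2.9000 + 3.3615 = 6.2615

|z1+z2| = 6.1587 ≤ |z1|+|z2| = 6.2615 (verified)


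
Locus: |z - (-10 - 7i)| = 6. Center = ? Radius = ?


|z - z0| = r is a circle with center z0 and radius r.
Center = (-10, -7), radius = 6

Circle with center (-10, -7) and radius 6


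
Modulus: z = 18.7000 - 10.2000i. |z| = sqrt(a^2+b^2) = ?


|z| = sqrt(18.7^2 + (-10.2)^2) = sqrt(349.69 + 104.04) = sqrt(453.73) = 21.3009

|z| = 21.3009


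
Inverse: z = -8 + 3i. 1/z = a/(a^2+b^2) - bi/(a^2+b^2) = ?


|z|^2 = 64+9 = 73
1/z = (-8 - 3i)/73

1/z = -0.1096 - 0.0411i


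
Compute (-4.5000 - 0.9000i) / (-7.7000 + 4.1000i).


Conjugate of z2 = -7.7000 - 4.1000i
Numerator: (-4.5000 - 0.9000i)(-7.7000 - 4.1000i) = 30.9600 + 25.3800i
Denominator: (-7.7)^2 + 4.1^2 = 76.1
Result = (30.9600 + 25.3800i)/76.1

0.4068 + 0.3335i


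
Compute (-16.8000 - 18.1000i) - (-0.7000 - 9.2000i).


Real: -16.8 + 0.7 = -16.1
Imag: -18.1 + 9.2 = -8.9

-16.1000 - 8.9000i


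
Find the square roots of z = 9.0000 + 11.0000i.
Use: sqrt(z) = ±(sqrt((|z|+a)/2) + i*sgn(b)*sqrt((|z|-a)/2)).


|z| = sqrt(81+121) = 14.2127
sqrt((|z|+a)/2) = sqrt((14.2127+9)/2) = sqrt(11.6063) = 3.4068
sqrt((|z|-a)/2) = sqrt((14.2127-9)/2) = sqrt(2.6063) = 1.6144

±(3.4068 + 1.6144i) i.e. 3.4068 + 1.6144i and -3.4068 - 1.6144i


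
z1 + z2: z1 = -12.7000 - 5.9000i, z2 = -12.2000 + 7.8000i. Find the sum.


Real: -12.7 - 12.2 = -24.9
Imag: -5.9 + 7.8 = 1.9

-24.9000 + 1.9000i


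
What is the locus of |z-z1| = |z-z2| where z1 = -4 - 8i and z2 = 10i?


Equal distances means the locus is the perpendicular bisector of z1 and z2.
Midpoint = ((-4+0)/2, (-8+10)/2) = (-2.0000, 1.0000)

Perpendicular bisector through (-2.0000, 1.0000)


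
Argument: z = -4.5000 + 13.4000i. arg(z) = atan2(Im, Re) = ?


Re = -4.5, Im = 13.4
arg = atan2(13.4, -4.5) = 108.5631 degrees

arg(z) = 108.5631 degrees


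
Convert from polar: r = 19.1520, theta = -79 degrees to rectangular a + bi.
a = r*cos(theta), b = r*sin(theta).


a = 19.1520*cos(-79°) = 19.1520*0.19081 = 3.6544
b = 19.1520*sin(-79°) = 19.1520*(-0.981627) = -18.8001

3.6544 - 18.8001i


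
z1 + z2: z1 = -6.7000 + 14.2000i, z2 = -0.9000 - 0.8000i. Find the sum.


Real: -6.7 - 0.9 = -7.6
Imag: 14.2 - 0.8 = 13.4

-7.6000 + 13.4000i


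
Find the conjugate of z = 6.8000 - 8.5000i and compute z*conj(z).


z_bar = 6.8000 + 8.5000i
z*z_bar = 6.8^2 + (-8.5)^2 = 46.24 + 72.25 = 118.49

z_bar = 6.8000 + 8.5000i, z*z_bar = 118.49


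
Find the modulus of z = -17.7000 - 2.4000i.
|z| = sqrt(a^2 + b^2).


|z| = sqrt((-17.7)^2 + (-2.4)^2) = sqrt(313.29 + 5.76) = sqrt(319.05) = 17.8620

|z| = 17.8620


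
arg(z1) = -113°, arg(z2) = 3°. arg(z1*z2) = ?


arg(z1*z2) = -113° + 3° = -110°
Normalized to (-180°, 180°]: -110°

-110°


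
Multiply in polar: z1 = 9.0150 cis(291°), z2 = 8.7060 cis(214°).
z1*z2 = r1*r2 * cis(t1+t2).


r = 9.0150 * 8.7060 = 78.4846
theta = 291° + 214° = 505° = 145° (mod 360)

78.4846 cis(145°)


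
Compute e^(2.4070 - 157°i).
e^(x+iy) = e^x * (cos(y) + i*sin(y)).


e^2.4070 = 11.10061
cos(-157°) = -0.920505
sin(-157°) = -0.390731
Real = 11.10061*(-0.920505) = -10.2182
Imag = 11.10061*(-0.390731) = -4.3374

-10.2182 - 4.3374i


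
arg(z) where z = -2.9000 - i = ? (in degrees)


Re = -2.9, Im = -1
arg = atan2(-1, -2.9) = -160.9744 degrees

arg(z) = -160.9744 degrees


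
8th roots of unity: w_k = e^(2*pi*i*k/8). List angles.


The 8th roots of unity are cis(360k/8°) for k=0..7
Angle step = 360/8 = 45°
Primitive root: cis(45°)
Primitive root = 0.7071 + 0.7071i

8 roots at angles: 0°, 45°, 90°, 135°, 180°, 225°, 270°, 315°


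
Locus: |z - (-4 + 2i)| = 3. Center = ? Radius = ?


|z - z0| = r is a circle with center z0 and radius r.
Center = (-4, 2), radius = 3

Circle with center (-4, 2) and radius 3


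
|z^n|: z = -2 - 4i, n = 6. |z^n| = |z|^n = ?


|z| = sqrt(4+16) = sqrt(20) = 4.4721
|z^6| = |z|^6 = (sqrt(20))^6 = 20^3 = 8000

|z^6| = 8000


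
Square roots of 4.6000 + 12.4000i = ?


|z| = sqrt(21.16+153.76) = 13.2257
sqrt((|z|+a)/2) = sqrt((13.2257+4.6)/2) = sqrt(8.9129) = 2.9854
sqrt((|z|-a)/2) = sqrt((13.2257-4.6)/2) = sqrt(4.3129) = 2.0767

±(2.9854 + 2.0767i) i.e. 2.9854 + 2.0767i and -2.9854 - 2.0767i


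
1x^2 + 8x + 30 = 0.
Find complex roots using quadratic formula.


disc = 8^2 - 4*1*30 = 64 - 120 = -56
sqrt(|disc|) = sqrt(56) = 7.4833
Real part = -8/(2*1) = -4.0000
Imag part = 7.4833/(2*1) = 3.7417

-4.0000 ± 3.7417i


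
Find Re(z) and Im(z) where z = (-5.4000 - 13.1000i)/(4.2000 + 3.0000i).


Multiply by conjugate: (-5.4000 - 13.1000i)(4.2000 - 3.0000i) / (4.2^2 + 3^2)
Numerator real = -5.4*4.2 - (13.1)*3 = -61.98
Numerator imag = -13.1*4.2 - (-5.4)*3 = -38.82
Denominator = 26.64
Re(z) = -61.98/26.64 = -2.3266
Im(z) = -38.82/26.64 = -1.4572

Re(z) = -2.3266, Im(z) = -1.4572


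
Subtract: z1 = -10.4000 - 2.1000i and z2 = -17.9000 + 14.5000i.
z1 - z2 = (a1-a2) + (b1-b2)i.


Real: -10.4 + 17.9 = 7.5
Imag: -2.1 - 14.5 = -16.6

7.5000 - 16.6000i


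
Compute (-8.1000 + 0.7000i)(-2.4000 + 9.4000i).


Real = -8.1*(-2.4) - 0.7*9.4 = 19.44 - 6.58 = 12.86
Imag = -8.1*9.4 - (2.4)*0.7 = -76.14 - (1.68) = -77.82

12.8600 - 77.8200i


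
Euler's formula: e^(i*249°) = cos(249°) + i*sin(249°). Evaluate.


cos(249°) = -0.3584
sin(249°) = -0.9336

e^(i*249°) = -0.3584 - 0.9336i


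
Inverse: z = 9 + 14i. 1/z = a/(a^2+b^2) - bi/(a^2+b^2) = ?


|z|^2 = 81+196 = 277
1/z = (9 - 14i)/277

1/z = 0.0325 - 0.0505i


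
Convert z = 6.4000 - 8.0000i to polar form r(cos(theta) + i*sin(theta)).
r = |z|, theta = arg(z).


r = sqrt(40.96+64) = sqrt(104.96) = 10.2450
theta = atan2(-8, 6.4) = -51.3402 degrees

r = 10.2450, theta = -51.3402 degrees


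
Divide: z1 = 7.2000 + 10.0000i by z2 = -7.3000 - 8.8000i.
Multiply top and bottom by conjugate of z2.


Conjugate of z2 = -7.3000 + 8.8000i
Numerator: (7.2000 + 10.0000i)(-7.3000 + 8.8000i) = -140.5600 - 9.6400i
Denominator: (-7.3)^2 + (-8.8)^2 = 130.73
Result = (-140.5600 - 9.6400i)/130.73

-1.0752 - 0.0737i


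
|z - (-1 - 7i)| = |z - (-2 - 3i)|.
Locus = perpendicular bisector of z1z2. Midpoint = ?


Equal distances means the locus is the perpendicular bisector of z1 and z2.
Midpoint = ((-1+(-2))/2, (-7+(-3))/2) = (-1.5000, -5.0000)

Perpendicular bisector through (-1.5000, -5.0000)


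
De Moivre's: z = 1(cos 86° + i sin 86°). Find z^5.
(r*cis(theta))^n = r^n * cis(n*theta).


r^5 = 1^5 = 1
n*theta = 5*86° = 430° = 70° (mod 360)
a = 1*cos(70°) = 0.3420
b = 1*sin(70°) = 0.9397

1 cis(70°) = 0.3420 + 0.9397i


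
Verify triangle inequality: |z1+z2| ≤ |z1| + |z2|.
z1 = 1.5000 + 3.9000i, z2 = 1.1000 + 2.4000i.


|z1| = sqrt(1.5^2 + 3.9^2) = sqrt(17.46) = 4.1785
|z2| = sqrt(1.1^2 + 2.4^2) = sqrt(6.97) = 2.6401
z1+z2 = 2.6000 + 6.3000i
|z1+z2| = sqrt(46.45) = 6.8154
|z1|+|z2| = 4.1785 + 2.6401 = 6.8186

|z1+z2| = 6.8154 ≤ |z1|+|z2| = 6.8186 (verified)


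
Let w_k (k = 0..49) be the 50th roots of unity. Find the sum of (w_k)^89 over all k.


The roots are w_k = w^k with w = e^(2*pi*i/50), and (w^k)^89 = (w^89)^k.
So S = 1 + u + u^2 + ... + u^(49) with u = w^89.
89 = 1*50 + 39, so 89 is not a multiple of 50: u = (w^50)^1 * w^39 = w^39 ≠ 1 (w is a primitive 50th root), while u^50 = (w^50)^89 = 1.
Geometric series: S = (1 - u^50)/(1 - u) = (1 - 1)/(1 - u) = 0

S = 0


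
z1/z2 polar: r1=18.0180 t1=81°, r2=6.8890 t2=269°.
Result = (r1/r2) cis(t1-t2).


r = 18.0180 / 6.8890 = 2.6155
theta = 81° - 269° = -188° = 172° (mod 360)

2.6155 cis(172°)


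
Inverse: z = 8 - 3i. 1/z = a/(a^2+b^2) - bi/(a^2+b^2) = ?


|z|^2 = 64+9 = 73
1/z = (8 + 3i)/73

1/z = 0.1096 + 0.0411i


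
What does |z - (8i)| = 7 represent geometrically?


|z - z0| = r is a circle with center z0 and radius r.
Center = (0, 8), radius = 7

Circle with center (0, 8) and radius 7


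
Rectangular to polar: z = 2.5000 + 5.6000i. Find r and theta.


r = sqrt(6.25+31.36) = sqrt(37.61) = 6.1327
theta = atan2(5.6, 2.5) = 65.9427 degrees

r = 6.1327, theta = 65.9427 degrees


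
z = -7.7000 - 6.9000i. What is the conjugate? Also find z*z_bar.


z_bar = -7.7000 + 6.9000i
z*z_bar = (-7.7)^2 + (-6.9)^2 = 59.29 + 47.61 = 106.9

z_bar = -7.7000 + 6.9000i, z*z_bar = 106.9


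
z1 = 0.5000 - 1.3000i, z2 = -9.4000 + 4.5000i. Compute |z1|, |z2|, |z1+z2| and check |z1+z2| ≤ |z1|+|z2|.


|z1| = sqrt(0.5^2 + (-1.3)^2) = sqrt(1.94) = 1.3928
|z2| = sqrt((-9.4)^2 + 4.5^2) = sqrt(108.61) = 10.4216
z1+z2 = -8.9000 + 3.2000i
|z1+z2| = sqrt(89.45) = 9.4578
|z1|+|z2| = 1.3928 + 10.4216 = 11.8144

|z1+z2| = 9.4578 ≤ |z1|+|z2| = 11.8144 (verified)


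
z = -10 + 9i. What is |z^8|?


|z| = sqrt(100+81) = sqrt(181) = 13.4536
|z^8| = |z|^8 = (sqrt(181))^8 = 181^4 = 1073283121

|z^8| = 1073283121


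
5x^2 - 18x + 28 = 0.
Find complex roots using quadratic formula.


disc = (-18)^2 - 4*5*28 = 324 - 560 = -236
sqrt(|disc|) = sqrt(236) = 15.3623
Real part = 18/(2*5) = 1.8000
Imag part = 15.3623/(2*5) = 1.5362

1.8000 ± 1.5362i


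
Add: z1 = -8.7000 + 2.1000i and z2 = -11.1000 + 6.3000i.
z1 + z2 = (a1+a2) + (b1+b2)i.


Real: -8.7 - 11.1 = -19.8
Imag: 2.1 + 6.3 = 8.4

-19.8000 + 8.4000i


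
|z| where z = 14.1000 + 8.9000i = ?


|z| = sqrt(14.1^2 + 8.9^2) = sqrt(198.81 + 79.21) = sqrt(278.02) = 16.6739

|z| = 16.6739


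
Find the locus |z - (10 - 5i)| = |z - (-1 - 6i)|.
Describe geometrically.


Equal distances means the locus is the perpendicular bisector of z1 and z2.
Midpoint = ((10+(-1))/2, (-5+(-6))/2) = (4.5000, -5.5000)

Perpendicular bisector through (4.5000, -5.5000)


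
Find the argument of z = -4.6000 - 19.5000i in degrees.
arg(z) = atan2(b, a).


Re = -4.6, Im = -19.5
arg = atan2(-19.5, -4.6) = -103.2733 degrees

arg(z) = -103.2733 degrees


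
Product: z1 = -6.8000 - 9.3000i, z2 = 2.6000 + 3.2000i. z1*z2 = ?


Real = -6.8*2.6 - (-9.3)*3.2 = -17.68 - (-29.76) = 12.08
Imag = -6.8*3.2 + 2.6*(-9.3) = -21.76 - (24.18) = -45.94

12.0800 - 45.9400i
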